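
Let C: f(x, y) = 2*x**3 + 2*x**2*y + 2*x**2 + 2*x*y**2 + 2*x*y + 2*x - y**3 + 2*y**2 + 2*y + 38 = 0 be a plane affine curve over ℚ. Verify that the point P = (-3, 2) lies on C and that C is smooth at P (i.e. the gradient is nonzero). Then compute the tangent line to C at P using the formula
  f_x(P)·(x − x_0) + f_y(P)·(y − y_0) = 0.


Tangent line at P: 32*x - 14*y + 124 = 0.

Step 1: f(-3, 2) = 0, so P lies on C.
Step 2: partial derivatives
  f_x(x, y) = 6*x**2 + 4*x*y + 4*x + 2*y**2 + 2*y + 2, f_y(x, y) = 2*x**2 + 4*x*y + 2*x - 3*y**2 + 4*y + 2.
  f_x(P) = 32, f_y(P) = -14 (gradient nonzero, so P is smooth).
Step 3: tangent line at P: 32·(x − -3) + -14·(y − 2) = 0.
Expanding: 32*x - 14*y + 124 = 0.


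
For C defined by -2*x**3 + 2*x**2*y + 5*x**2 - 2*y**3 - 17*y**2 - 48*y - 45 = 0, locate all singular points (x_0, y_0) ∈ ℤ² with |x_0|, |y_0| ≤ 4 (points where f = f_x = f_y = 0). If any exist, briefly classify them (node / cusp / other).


Singular points: {(0, -3)}; classification: node.

Compute partial derivatives:
  f_x = -6*x**2 + 4*x*y + 10*x.
  f_y = 2*x**2 - 6*y**2 - 34*y - 48.
Scan x_0 ∈ {−4, ..., 4}. For each x_0, f_y(x_0, y) is a polynomial in y; find its integer roots y ∈ {−4, ..., 4}, then test f_x and f at those candidates.
  x = -4: f_y(-4, y) = -6*y**2 - 34*y - 16; no integer root y with |y| ≤ 4.
  x = -3: f_y(-3, y) = -6*y**2 - 34*y - 30; no integer root y with |y| ≤ 4.
  x = -2: f_y(-2, y) = -6*y**2 - 34*y - 40; vanishes at y ∈ {-4}. (-2, -4): f_x = -12 ≠ 0.
  x = -1: f_y(-1, y) = -6*y**2 - 34*y - 46; no integer root y with |y| ≤ 4.
  x = 0: f_y(0, y) = -6*y**2 - 34*y - 48; vanishes at y ∈ {-3}. (0, -3): f_x = 0, f = 0 — SINGULAR.
  x = 1: f_y(1, y) = -6*y**2 - 34*y - 46; no integer root y with |y| ≤ 4.
  x = 2: f_y(2, y) = -6*y**2 - 34*y - 40; vanishes at y ∈ {-4}. (2, -4): f_x = -36 ≠ 0.
  x = 3: f_y(3, y) = -6*y**2 - 34*y - 30; no integer root y with |y| ≤ 4.
  x = 4: f_y(4, y) = -6*y**2 - 34*y - 16; no integer root y with |y| ≤ 4.
Only singular point on the grid: (0, -3).
Classify: substitute x = 0 + u, y = -3 + v and expand: f = -2*u**3 + 2*u**2*v - u**2 - 2*v**3 + v**2.
No constant or linear terms (consistent with a singular point). Quadratic part: -u**2 + v**2. Cubic part: -2*u**3 + 2*u**2*v - 2*v**3.
The quadratic part v**2 - u**2 = (v − u)(v + u) splits into two distinct linear factors, so there are two distinct tangent lines y − -3 = ±(x − 0) — this is a node (ordinary double point).
Classification: node.


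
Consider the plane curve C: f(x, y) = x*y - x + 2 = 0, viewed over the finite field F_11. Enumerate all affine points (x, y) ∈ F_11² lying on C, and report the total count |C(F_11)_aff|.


Affine F_11-points: {(1, 10), (2, 0), (3, 4), (4, 6), (5, 5), (6, 8), (7, 7), (8, 9), (9, 2), (10, 3)}; count = 10.

For each of the 121 pairs (x, y) ∈ F_11², evaluate f(x, y) mod 11. Record the zeros.
  x = 0: [0↦2, 1↦2, 2↦2, 3↦2, 4↦2, 5↦2, 6↦2, 7↦2, 8↦2, 9↦2, 10↦2]  zeros at y ∈ ∅
  x = 1: [0↦1, 1↦2, 2↦3, 3↦4, 4↦5, 5↦6, 6↦7, 7↦8, 8↦9, 9↦10, 10↦0]  zeros at y ∈ {10}
  x = 2: [0↦0, 1↦2, 2↦4, 3↦6, 4↦8, 5↦10, 6↦1, 7↦3, 8↦5, 9↦7, 10↦9]  zeros at y ∈ {0}
  x = 3: [0↦10, 1↦2, 2↦5, 3↦8, 4↦0, 5↦3, 6↦6, 7↦9, 8↦1, 9↦4, 10↦7]  zeros at y ∈ {4}
  x = 4: [0↦9, 1↦2, 2↦6, 3↦10, 4↦3, 5↦7, 6↦0, 7↦4, 8↦8, 9↦1, 10↦5]  zeros at y ∈ {6}
  x = 5: [0↦8, 1↦2, 2↦7, 3↦1, 4↦6, 5↦0, 6↦5, 7↦10, 8↦4, 9↦9, 10↦3]  zeros at y ∈ {5}
  x = 6: [0↦7, 1↦2, 2↦8, 3↦3, 4↦9, 5↦4, 6↦10, 7↦5, 8↦0, 9↦6, 10↦1]  zeros at y ∈ {8}
  x = 7: [0↦6, 1↦2, 2↦9, 3↦5, 4↦1, 5↦8, 6↦4, 7↦0, 8↦7, 9↦3, 10↦10]  zeros at y ∈ {7}
  x = 8: [0↦5, 1↦2, 2↦10, 3↦7, 4↦4, 5↦1, 6↦9, 7↦6, 8↦3, 9↦0, 10↦8]  zeros at y ∈ {9}
  x = 9: [0↦4, 1↦2, 2↦0, 3↦9, 4↦7, 5↦5, 6↦3, 7↦1, 8↦10, 9↦8, 10↦6]  zeros at y ∈ {2}
  x = 10: [0↦3, 1↦2, 2↦1, 3↦0, 4↦10, 5↦9, 6↦8, 7↦7, 8↦6, 9↦5, 10↦4]  zeros at y ∈ {3}
Collecting zeros: affine points = {(1, 10), (2, 0), (3, 4), (4, 6), (5, 5), (6, 8), (7, 7), (8, 9), (9, 2), (10, 3)}.
Total count |C(F_11)_aff| = 10.


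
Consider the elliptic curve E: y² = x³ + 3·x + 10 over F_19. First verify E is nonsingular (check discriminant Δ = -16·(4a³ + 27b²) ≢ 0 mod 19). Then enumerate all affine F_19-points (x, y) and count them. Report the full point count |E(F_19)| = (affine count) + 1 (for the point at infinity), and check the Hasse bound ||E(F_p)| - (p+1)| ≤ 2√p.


Affine points = {(2, 9), (2, 10), (5, 6), (5, 13), (6, 4), (6, 15), (9, 5), (9, 14), (11, 5), (11, 14), (12, 8), (12, 11), (13, 2), (13, 17), (18, 5), (18, 14)}; affine count = 16; |E(F_19)| = 17.

Discriminant check: Δ ∝ 4a³ + 27b² = 4·3³ + 27·10² = 4·27 + 27·100 ≡ 15 (mod 19). Nonzero ⇒ E is nonsingular.
For each x ∈ F_19, compute rhs = x³ + 3·x + 10 mod 19, then count y ∈ F_19 with y² ≡ rhs.
  x = 0: rhs = 10, matching y values: none (0 points).
  x = 1: rhs = 14, matching y values: none (0 points).
  x = 2: rhs = 5, matching y values: 9, 10 (2 points).
  x = 3: rhs = 8, matching y values: none (0 points).
  x = 4: rhs = 10, matching y values: none (0 points).
  x = 5: rhs = 17, matching y values: 6, 13 (2 points).
  x = 6: rhs = 16, matching y values: 4, 15 (2 points).
  x = 7: rhs = 13, matching y values: none (0 points).
  x = 8: rhs = 14, matching y values: none (0 points).
  x = 9: rhs = 6, matching y values: 5, 14 (2 points).
  x = 10: rhs = 14, matching y values: none (0 points).
  x = 11: rhs = 6, matching y values: 5, 14 (2 points).
  x = 12: rhs = 7, matching y values: 8, 11 (2 points).
  x = 13: rhs = 4, matching y values: 2, 17 (2 points).
  x = 14: rhs = 3, matching y values: none (0 points).
  x = 15: rhs = 10, matching y values: none (0 points).
  x = 16: rhs = 12, matching y values: none (0 points).
  x = 17: rhs = 15, matching y values: none (0 points).
  x = 18: rhs = 6, matching y values: 5, 14 (2 points).
Total affine count: 16.
Full point count |E(F_19)| = 16 + 1 = 17.
Hasse bound: |17 − (19+1)| = |-3| = 3 ≤ 2√19 ≈ 8.7178 ✓.


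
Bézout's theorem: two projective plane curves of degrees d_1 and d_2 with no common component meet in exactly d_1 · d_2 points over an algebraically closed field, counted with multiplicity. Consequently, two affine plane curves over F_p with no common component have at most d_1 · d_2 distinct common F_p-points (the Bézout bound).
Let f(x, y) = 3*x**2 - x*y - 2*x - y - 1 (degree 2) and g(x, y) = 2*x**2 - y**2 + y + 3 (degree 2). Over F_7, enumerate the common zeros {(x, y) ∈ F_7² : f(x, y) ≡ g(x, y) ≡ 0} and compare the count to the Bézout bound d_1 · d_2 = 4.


Common zeros: ∅; count = 0; Bézout bound = 4.

deg(f) = 2, deg(g) = 2, so Bézout bound = 4.
Scan x ∈ F_7. For each x, list the y ∈ F_7 with f(x, y) ≡ 0 and those with g(x, y) ≡ 0 (mod 7); the common zeros in that column are the intersection.
  x = 0: f ≡ 0 at y ∈ {6}; g ≡ 0 at y ∈ ∅; common: ∅.
  x = 1: f ≡ 0 at y ∈ {0}; g ≡ 0 at y ∈ {4}; common: ∅.
  x = 2: f ≡ 0 at y ∈ {0}; g ≡ 0 at y ∈ ∅; common: ∅.
  x = 3: f ≡ 0 at y ∈ {5}; g ≡ 0 at y ∈ {0, 1}; common: ∅.
  x = 4: f ≡ 0 at y ∈ {5}; g ≡ 0 at y ∈ {0, 1}; common: ∅.
  x = 5: f ≡ 0 at y ∈ {6}; g ≡ 0 at y ∈ ∅; common: ∅.
  x = 6: f ≡ 0 at y ∈ ∅; g ≡ 0 at y ∈ {4}; common: ∅.
Collecting: common zeros = ∅, so the count is 0.
Comparison with the Bézout bound: 0 ≤ 4 = deg(f)·deg(g), as expected for curves with no common component (the affine F_7-count falls short of the bound because intersections may lie at infinity, over extension fields, or carry multiplicity).


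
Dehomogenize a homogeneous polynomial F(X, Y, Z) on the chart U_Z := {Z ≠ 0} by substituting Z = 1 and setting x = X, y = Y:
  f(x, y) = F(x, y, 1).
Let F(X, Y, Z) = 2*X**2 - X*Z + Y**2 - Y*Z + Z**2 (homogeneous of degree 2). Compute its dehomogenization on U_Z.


f(x, y) = 2*x**2 - x + y**2 - y + 1

On U_Z we set Z = 1. Each monomial c·X^i·Y^j·Z^k in F becomes c·x^i·y^j·1^k = c·x^i·y^j.
Substituting Z = 1: F(X, Y, 1) = 2*x**2 - x + y**2 - y + 1.
Note: deg(f) ≤ deg(F) = 2; strict inequality happens when F is divisible by Z (lost terms).


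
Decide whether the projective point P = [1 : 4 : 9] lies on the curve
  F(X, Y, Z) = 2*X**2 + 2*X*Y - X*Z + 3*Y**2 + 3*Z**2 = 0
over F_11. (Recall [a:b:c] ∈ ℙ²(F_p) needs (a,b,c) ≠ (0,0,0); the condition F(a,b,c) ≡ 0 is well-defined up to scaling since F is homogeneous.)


F(1,4,9) ≡ 6 (mod 11); P is NOT on the curve.

Evaluate F(1, 4, 9) term-by-term (mod 11).
  2*X**2 ↦ 2·1·1·1 = 2
  2*X*Y ↦ 2·1·4·1 = 8
  -X*Z ↦ -1·1·1·9 = -9
  3*Y**2 ↦ 3·1·16·1 = 48
  3*Z**2 ↦ 3·1·1·81 = 243
Sum: F(1, 4, 9) = (2) + (8) + (-9) + (48) + (243) = 292.
Reducing mod 11: 292 ≡ 6 (mod 11).
Since F(a, b, c) ≡ 6 ≠ 0 (mod 11), P does NOT lie on the curve.


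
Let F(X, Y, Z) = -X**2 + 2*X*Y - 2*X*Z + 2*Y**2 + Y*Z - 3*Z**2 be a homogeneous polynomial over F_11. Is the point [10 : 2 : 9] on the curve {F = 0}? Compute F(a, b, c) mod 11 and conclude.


F(10,2,9) ≡ 5 (mod 11); P is NOT on the curve.

Evaluate F(10, 2, 9) term-by-term (mod 11).
  -X**2 ↦ -1·100·1·1 = -100
  2*X*Y ↦ 2·10·2·1 = 40
  -2*X*Z ↦ -2·10·1·9 = -180
  2*Y**2 ↦ 2·1·4·1 = 8
  Y*Z ↦ 1·1·2·9 = 18
  -3*Z**2 ↦ -3·1·1·81 = -243
Sum: F(10, 2, 9) = (-100) + (40) + (-180) + (8) + (18) + (-243) = -457.
Reducing mod 11: -457 ≡ 5 (mod 11).
Since F(a, b, c) ≡ 5 ≠ 0 (mod 11), P does NOT lie on the curve.


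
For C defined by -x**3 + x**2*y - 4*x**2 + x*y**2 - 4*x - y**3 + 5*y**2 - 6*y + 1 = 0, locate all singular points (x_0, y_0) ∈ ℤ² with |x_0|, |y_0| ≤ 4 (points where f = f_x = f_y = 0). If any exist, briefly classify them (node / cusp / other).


Singular points: {(-1, 1)}; classification: cusp.

Compute partial derivatives:
  f_x = -3*x**2 + 2*x*y - 8*x + y**2 - 4.
  f_y = x**2 + 2*x*y - 3*y**2 + 10*y - 6.
Scan x_0 ∈ {−4, ..., 4}. For each x_0, f_y(x_0, y) is a polynomial in y; find its integer roots y ∈ {−4, ..., 4}, then test f_x and f at those candidates.
  x = -4: f_y(-4, y) = -3*y**2 + 2*y + 10; no integer root y with |y| ≤ 4.
  x = -3: f_y(-3, y) = -3*y**2 + 4*y + 3; no integer root y with |y| ≤ 4.
  x = -2: f_y(-2, y) = -3*y**2 + 6*y - 2; no integer root y with |y| ≤ 4.
  x = -1: f_y(-1, y) = -3*y**2 + 8*y - 5; vanishes at y ∈ {1}. (-1, 1): f_x = 0, f = 0 — SINGULAR.
  x = 0: f_y(0, y) = -3*y**2 + 10*y - 6; no integer root y with |y| ≤ 4.
  x = 1: f_y(1, y) = -3*y**2 + 12*y - 5; no integer root y with |y| ≤ 4.
  x = 2: f_y(2, y) = -3*y**2 + 14*y - 2; no integer root y with |y| ≤ 4.
  x = 3: f_y(3, y) = -3*y**2 + 16*y + 3; no integer root y with |y| ≤ 4.
  x = 4: f_y(4, y) = -3*y**2 + 18*y + 10; no integer root y with |y| ≤ 4.
Only singular point on the grid: (-1, 1).
Classify: substitute x = -1 + u, y = 1 + v and expand: f = -u**3 + u**2*v + u*v**2 - v**3 + v**2.
No constant or linear terms (consistent with a singular point). Quadratic part: v**2. Cubic part: -u**3 + u**2*v + u*v**2 - v**3.
The quadratic part v**2 is a perfect square, so there is a single (double) tangent line v = 0, i.e. y = 1. Restricting the cubic part to that line (v = 0) leaves -u**3 ≠ 0, so f is not divisible by v and the branch is v² ≈ u**3 to lowest order — this is a cusp.
Classification: cusp.


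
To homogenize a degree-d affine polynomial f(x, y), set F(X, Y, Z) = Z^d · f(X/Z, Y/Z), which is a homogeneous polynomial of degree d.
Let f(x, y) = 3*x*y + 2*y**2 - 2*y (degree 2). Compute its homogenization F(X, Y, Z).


F(X, Y, Z) = 3*X*Y + 2*Y**2 - 2*Y*Z

deg(f) = 2.
Substitute x = X/Z, y = Y/Z into f, then multiply by Z^2.
  monomial 3·x^1·y^1 ↦ 3·X^1·Y^1·Z^0.
  monomial 2·x^0·y^2 ↦ 2·X^0·Y^2·Z^0.
  monomial -2·x^0·y^1 ↦ -2·X^0·Y^1·Z^1.
Collecting: F(X, Y, Z) = 3*X*Y + 2*Y**2 - 2*Y*Z.


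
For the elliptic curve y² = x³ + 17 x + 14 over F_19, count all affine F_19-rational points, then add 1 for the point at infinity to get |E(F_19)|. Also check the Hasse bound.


Affine points = {(3, 4), (3, 15), (6, 3), (6, 16), (7, 1), (7, 18), (8, 4), (8, 15), (10, 5), (10, 14), (13, 0)}; affine count = 11; |E(F_19)| = 12.

Discriminant check: Δ ∝ 4a³ + 27b² = 4·17³ + 27·14² = 4·4913 + 27·196 ≡ 16 (mod 19). Nonzero ⇒ E is nonsingular.
For each x ∈ F_19, compute rhs = x³ + 17·x + 14 mod 19, then count y ∈ F_19 with y² ≡ rhs.
  x = 0: rhs = 14, matching y values: none (0 points).
  x = 1: rhs = 13, matching y values: none (0 points).
  x = 2: rhs = 18, matching y values: none (0 points).
  x = 3: rhs = 16, matching y values: 4, 15 (2 points).
  x = 4: rhs = 13, matching y values: none (0 points).
  x = 5: rhs = 15, matching y values: none (0 points).
  x = 6: rhs = 9, matching y values: 3, 16 (2 points).
  x = 7: rhs = 1, matching y values: 1, 18 (2 points).
  x = 8: rhs = 16, matching y values: 4, 15 (2 points).
  x = 9: rhs = 3, matching y values: none (0 points).
  x = 10: rhs = 6, matching y values: 5, 14 (2 points).
  x = 11: rhs = 12, matching y values: none (0 points).
  x = 12: rhs = 8, matching y values: none (0 points).
  x = 13: rhs = 0, matching y values: 0 (1 points).
  x = 14: rhs = 13, matching y values: none (0 points).
  x = 15: rhs = 15, matching y values: none (0 points).
  x = 16: rhs = 12, matching y values: none (0 points).
  x = 17: rhs = 10, matching y values: none (0 points).
  x = 18: rhs = 15, matching y values: none (0 points).
Total affine count: 11.
Full point count |E(F_19)| = 11 + 1 = 12.
Hasse bound: |12 − (19+1)| = |-8| = 8 ≤ 2√19 ≈ 8.7178 ✓.


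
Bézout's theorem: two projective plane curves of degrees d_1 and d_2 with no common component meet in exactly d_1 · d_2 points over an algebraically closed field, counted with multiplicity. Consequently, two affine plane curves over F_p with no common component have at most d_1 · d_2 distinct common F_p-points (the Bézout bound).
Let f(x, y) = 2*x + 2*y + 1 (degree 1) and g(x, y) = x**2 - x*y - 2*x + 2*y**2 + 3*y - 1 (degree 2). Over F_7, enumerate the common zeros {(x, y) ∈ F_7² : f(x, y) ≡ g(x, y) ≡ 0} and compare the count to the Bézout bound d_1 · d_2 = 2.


Common zeros: ∅; count = 0; Bézout bound = 2.

deg(f) = 1, deg(g) = 2, so Bézout bound = 2.
Scan x ∈ F_7. For each x, list the y ∈ F_7 with f(x, y) ≡ 0 and those with g(x, y) ≡ 0 (mod 7); the common zeros in that column are the intersection.
  x = 0: f ≡ 0 at y ∈ {3}; g ≡ 0 at y ∈ ∅; common: ∅.
  x = 1: f ≡ 0 at y ∈ {2}; g ≡ 0 at y ∈ ∅; common: ∅.
  x = 2: f ≡ 0 at y ∈ {1}; g ≡ 0 at y ∈ {4, 6}; common: ∅.
  x = 3: f ≡ 0 at y ∈ {0}; g ≡ 0 at y ∈ ∅; common: ∅.
  x = 4: f ≡ 0 at y ∈ {6}; g ≡ 0 at y ∈ {0, 4}; common: ∅.
  x = 5: f ≡ 0 at y ∈ {5}; g ≡ 0 at y ∈ {0, 1}; common: ∅.
  x = 6: f ≡ 0 at y ∈ {4}; g ≡ 0 at y ∈ {6}; common: ∅.
Collecting: common zeros = ∅, so the count is 0.
Comparison with the Bézout bound: 0 ≤ 2 = deg(f)·deg(g), as expected for curves with no common component (the affine F_7-count falls short of the bound because intersections may lie at infinity, over extension fields, or carry multiplicity).


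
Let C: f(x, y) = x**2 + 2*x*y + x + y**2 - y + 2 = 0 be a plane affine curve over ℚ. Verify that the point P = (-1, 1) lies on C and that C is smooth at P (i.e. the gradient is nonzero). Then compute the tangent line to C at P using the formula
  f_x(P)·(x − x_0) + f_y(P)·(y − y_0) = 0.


Tangent line at P: x - y + 2 = 0.

Step 1: f(-1, 1) = 0, so P lies on C.
Step 2: partial derivatives
  f_x(x, y) = 2*x + 2*y + 1, f_y(x, y) = 2*x + 2*y - 1.
  f_x(P) = 1, f_y(P) = -1 (gradient nonzero, so P is smooth).
Step 3: tangent line at P: 1·(x − -1) + -1·(y − 1) = 0.
Expanding: x - y + 2 = 0.


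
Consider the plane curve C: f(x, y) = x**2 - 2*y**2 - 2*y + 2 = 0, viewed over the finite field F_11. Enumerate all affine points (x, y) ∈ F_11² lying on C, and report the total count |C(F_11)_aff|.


Affine F_11-points: {(0, 3), (0, 7), (3, 0), (3, 10), (4, 4), (4, 6), (5, 5), (6, 5), (7, 4), (7, 6), (8, 0), (8, 10)}; count = 12.

For each of the 121 pairs (x, y) ∈ F_11², evaluate f(x, y) mod 11. Record the zeros.
  x = 0: [0↦2, 1↦9, 2↦1, 3↦0, 4↦6, 5↦8, 6↦6, 7↦0, 8↦1, 9↦9, 10↦2]  zeros at y ∈ {3, 7}
  x = 1: [0↦3, 1↦10, 2↦2, 3↦1, 4↦7, 5↦9, 6↦7, 7↦1, 8↦2, 9↦10, 10↦3]  zeros at y ∈ ∅
  x = 2: [0↦6, 1↦2, 2↦5, 3↦4, 4↦10, 5↦1, 6↦10, 7↦4, 8↦5, 9↦2, 10↦6]  zeros at y ∈ ∅
  x = 3: [0↦0, 1↦7, 2↦10, 3↦9, 4↦4, 5↦6, 6↦4, 7↦9, 8↦10, 9↦7, 10↦0]  zeros at y ∈ {0, 10}
  x = 4: [0↦7, 1↦3, 2↦6, 3↦5, 4↦0, 5↦2, 6↦0, 7↦5, 8↦6, 9↦3, 10↦7]  zeros at y ∈ {4, 6}
  x = 5: [0↦5, 1↦1, 2↦4, 3↦3, 4↦9, 5↦0, 6↦9, 7↦3, 8↦4, 9↦1, 10↦5]  zeros at y ∈ {5}
  x = 6: [0↦5, 1↦1, 2↦4, 3↦3, 4↦9, 5↦0, 6↦9, 7↦3, 8↦4, 9↦1, 10↦5]  zeros at y ∈ {5}
  x = 7: [0↦7, 1↦3, 2↦6, 3↦5, 4↦0, 5↦2, 6↦0, 7↦5, 8↦6, 9↦3, 10↦7]  zeros at y ∈ {4, 6}
  x = 8: [0↦0, 1↦7, 2↦10, 3↦9, 4↦4, 5↦6, 6↦4, 7↦9, 8↦10, 9↦7, 10↦0]  zeros at y ∈ {0, 10}
  x = 9: [0↦6, 1↦2, 2↦5, 3↦4, 4↦10, 5↦1, 6↦10, 7↦4, 8↦5, 9↦2, 10↦6]  zeros at y ∈ ∅
  x = 10: [0↦3, 1↦10, 2↦2, 3↦1, 4↦7, 5↦9, 6↦7, 7↦1, 8↦2, 9↦10, 10↦3]  zeros at y ∈ ∅
Collecting zeros: affine points = {(0, 3), (0, 7), (3, 0), (3, 10), (4, 4), (4, 6), (5, 5), (6, 5), (7, 4), (7, 6), (8, 0), (8, 10)}.
Total count |C(F_11)_aff| = 12.


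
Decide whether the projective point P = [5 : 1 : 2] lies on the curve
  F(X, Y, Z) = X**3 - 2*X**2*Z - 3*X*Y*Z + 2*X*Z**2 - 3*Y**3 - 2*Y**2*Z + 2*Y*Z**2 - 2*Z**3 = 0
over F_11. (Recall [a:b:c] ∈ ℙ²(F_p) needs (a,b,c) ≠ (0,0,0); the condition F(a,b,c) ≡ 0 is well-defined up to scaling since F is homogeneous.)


F(5,1,2) ≡ 9 (mod 11); P is NOT on the curve.

Evaluate F(5, 1, 2) term-by-term (mod 11).
  X**3 ↦ 1·125·1·1 = 125
  -2*X**2*Z ↦ -2·25·1·2 = -100
  -3*X*Y*Z ↦ -3·5·1·2 = -30
  2*X*Z**2 ↦ 2·5·1·4 = 40
  -3*Y**3 ↦ -3·1·1·1 = -3
  -2*Y**2*Z ↦ -2·1·1·2 = -4
  2*Y*Z**2 ↦ 2·1·1·4 = 8
  -2*Z**3 ↦ -2·1·1·8 = -16
Sum: F(5, 1, 2) = (125) + (-100) + (-30) + (40) + (-3) + (-4) + (8) + (-16) = 20.
Reducing mod 11: 20 ≡ 9 (mod 11).
Since F(a, b, c) ≡ 9 ≠ 0 (mod 11), P does NOT lie on the curve.


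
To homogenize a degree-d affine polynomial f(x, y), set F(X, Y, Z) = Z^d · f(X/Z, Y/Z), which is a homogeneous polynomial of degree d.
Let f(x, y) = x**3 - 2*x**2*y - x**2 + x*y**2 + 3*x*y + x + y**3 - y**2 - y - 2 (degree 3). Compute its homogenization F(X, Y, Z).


F(X, Y, Z) = X**3 - 2*X**2*Y - X**2*Z + X*Y**2 + 3*X*Y*Z + X*Z**2 + Y**3 - Y**2*Z - Y*Z**2 - 2*Z**3

deg(f) = 3.
Substitute x = X/Z, y = Y/Z into f, then multiply by Z^3.
  monomial 1·x^3·y^0 ↦ 1·X^3·Y^0·Z^0.
  monomial -2·x^2·y^1 ↦ -2·X^2·Y^1·Z^0.
  monomial -1·x^2·y^0 ↦ -1·X^2·Y^0·Z^1.
  monomial 1·x^1·y^2 ↦ 1·X^1·Y^2·Z^0.
  monomial 3·x^1·y^1 ↦ 3·X^1·Y^1·Z^1.
  monomial 1·x^1·y^0 ↦ 1·X^1·Y^0·Z^2.
  monomial 1·x^0·y^3 ↦ 1·X^0·Y^3·Z^0.
  monomial -1·x^0·y^2 ↦ -1·X^0·Y^2·Z^1.
  monomial -1·x^0·y^1 ↦ -1·X^0·Y^1·Z^2.
  monomial -2·x^0·y^0 ↦ -2·X^0·Y^0·Z^3.
Collecting: F(X, Y, Z) = X**3 - 2*X**2*Y - X**2*Z + X*Y**2 + 3*X*Y*Z + X*Z**2 + Y**3 - Y**2*Z - Y*Z**2 - 2*Z**3.


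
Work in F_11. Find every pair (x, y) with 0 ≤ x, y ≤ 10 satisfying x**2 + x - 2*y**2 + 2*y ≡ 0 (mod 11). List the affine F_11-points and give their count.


Affine F_11-points: {(0, 0), (0, 1), (1, 4), (1, 8), (3, 3), (3, 9), (7, 3), (7, 9), (9, 4), (9, 8), (10, 0), (10, 1)}; count = 12.

For each of the 121 pairs (x, y) ∈ F_11², evaluate f(x, y) mod 11. Record the zeros.
  x = 0: [0↦0, 1↦0, 2↦7, 3↦10, 4↦9, 5↦4, 6↦6, 7↦4, 8↦9, 9↦10, 10↦7]  zeros at y ∈ {0, 1}
  x = 1: [0↦2, 1↦2, 2↦9, 3↦1, 4↦0, 5↦6, 6↦8, 7↦6, 8↦0, 9↦1, 10↦9]  zeros at y ∈ {4, 8}
  x = 2: [0↦6, 1↦6, 2↦2, 3↦5, 4↦4, 5↦10, 6↦1, 7↦10, 8↦4, 9↦5, 10↦2]  zeros at y ∈ ∅
  x = 3: [0↦1, 1↦1, 2↦8, 3↦0, 4↦10, 5↦5, 6↦7, 7↦5, 8↦10, 9↦0, 10↦8]  zeros at y ∈ {3, 9}
  x = 4: [0↦9, 1↦9, 2↦5, 3↦8, 4↦7, 5↦2, 6↦4, 7↦2, 8↦7, 9↦8, 10↦5]  zeros at y ∈ ∅
  x = 5: [0↦8, 1↦8, 2↦4, 3↦7, 4↦6, 5↦1, 6↦3, 7↦1, 8↦6, 9↦7, 10↦4]  zeros at y ∈ ∅
  x = 6: [0↦9, 1↦9, 2↦5, 3↦8, 4↦7, 5↦2, 6↦4, 7↦2, 8↦7, 9↦8, 10↦5]  zeros at y ∈ ∅
  x = 7: [0↦1, 1↦1, 2↦8, 3↦0, 4↦10, 5↦5, 6↦7, 7↦5, 8↦10, 9↦0, 10↦8]  zeros at y ∈ {3, 9}
  x = 8: [0↦6, 1↦6, 2↦2, 3↦5, 4↦4, 5↦10, 6↦1, 7↦10, 8↦4, 9↦5, 10↦2]  zeros at y ∈ ∅
  x = 9: [0↦2, 1↦2, 2↦9, 3↦1, 4↦0, 5↦6, 6↦8, 7↦6, 8↦0, 9↦1, 10↦9]  zeros at y ∈ {4, 8}
  x = 10: [0↦0, 1↦0, 2↦7, 3↦10, 4↦9, 5↦4, 6↦6, 7↦4, 8↦9, 9↦10, 10↦7]  zeros at y ∈ {0, 1}
Collecting zeros: affine points = {(0, 0), (0, 1), (1, 4), (1, 8), (3, 3), (3, 9), (7, 3), (7, 9), (9, 4), (9, 8), (10, 0), (10, 1)}.
Total count |C(F_11)_aff| = 12.


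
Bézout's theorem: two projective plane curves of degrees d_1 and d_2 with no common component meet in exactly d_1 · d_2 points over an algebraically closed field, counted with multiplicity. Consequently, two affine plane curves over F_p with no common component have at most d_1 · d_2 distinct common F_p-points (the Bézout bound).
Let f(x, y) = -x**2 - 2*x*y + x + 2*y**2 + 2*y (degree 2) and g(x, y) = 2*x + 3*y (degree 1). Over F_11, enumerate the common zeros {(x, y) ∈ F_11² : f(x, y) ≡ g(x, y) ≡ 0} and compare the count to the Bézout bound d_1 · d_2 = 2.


Common zeros: {(0, 0)}; count = 1; Bézout bound = 2.

deg(f) = 2, deg(g) = 1, so Bézout bound = 2.
Scan x ∈ F_11. For each x, list the y ∈ F_11 with f(x, y) ≡ 0 and those with g(x, y) ≡ 0 (mod 11); the common zeros in that column are the intersection.
  x = 0: f ≡ 0 at y ∈ {0, 10}; g ≡ 0 at y ∈ {0}; common: {0}.
  x = 1: f ≡ 0 at y ∈ {0}; g ≡ 0 at y ∈ {3}; common: ∅.
  x = 2: f ≡ 0 at y ∈ {4, 8}; g ≡ 0 at y ∈ {6}; common: ∅.
  x = 3: f ≡ 0 at y ∈ {3, 10}; g ≡ 0 at y ∈ {9}; common: ∅.
  x = 4: f ≡ 0 at y ∈ {7}; g ≡ 0 at y ∈ {1}; common: ∅.
  x = 5: f ≡ 0 at y ∈ {7, 8}; g ≡ 0 at y ∈ {4}; common: ∅.
  x = 6: f ≡ 0 at y ∈ ∅; g ≡ 0 at y ∈ {7}; common: ∅.
  x = 7: f ≡ 0 at y ∈ ∅; g ≡ 0 at y ∈ {10}; common: ∅.
  x = 8: f ≡ 0 at y ∈ ∅; g ≡ 0 at y ∈ {2}; common: ∅.
  x = 9: f ≡ 0 at y ∈ ∅; g ≡ 0 at y ∈ {5}; common: ∅.
  x = 10: f ≡ 0 at y ∈ ∅; g ≡ 0 at y ∈ {8}; common: ∅.
Collecting: common zeros = {(0, 0)}, so the count is 1.
Comparison with the Bézout bound: 1 ≤ 2 = deg(f)·deg(g), as expected for curves with no common component (the affine F_11-count falls short of the bound because intersections may lie at infinity, over extension fields, or carry multiplicity).


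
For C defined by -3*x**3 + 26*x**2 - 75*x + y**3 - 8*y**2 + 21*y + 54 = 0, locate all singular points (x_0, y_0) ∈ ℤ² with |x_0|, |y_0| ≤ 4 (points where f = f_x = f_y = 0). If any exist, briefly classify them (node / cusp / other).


Singular points: {(3, 3)}; classification: node.

Compute partial derivatives:
  f_x = -9*x**2 + 52*x - 75.
  f_y = 3*y**2 - 16*y + 21.
Scan x_0 ∈ {−4, ..., 4}. For each x_0, f_y(x_0, y) is a polynomial in y; find its integer roots y ∈ {−4, ..., 4}, then test f_x and f at those candidates.
  x = -4: f_y(-4, y) = 3*y**2 - 16*y + 21; vanishes at y ∈ {3}. (-4, 3): f_x = -427 ≠ 0.
  x = -3: f_y(-3, y) = 3*y**2 - 16*y + 21; vanishes at y ∈ {3}. (-3, 3): f_x = -312 ≠ 0.
  x = -2: f_y(-2, y) = 3*y**2 - 16*y + 21; vanishes at y ∈ {3}. (-2, 3): f_x = -215 ≠ 0.
  x = -1: f_y(-1, y) = 3*y**2 - 16*y + 21; vanishes at y ∈ {3}. (-1, 3): f_x = -136 ≠ 0.
  x = 0: f_y(0, y) = 3*y**2 - 16*y + 21; vanishes at y ∈ {3}. (0, 3): f_x = -75 ≠ 0.
  x = 1: f_y(1, y) = 3*y**2 - 16*y + 21; vanishes at y ∈ {3}. (1, 3): f_x = -32 ≠ 0.
  x = 2: f_y(2, y) = 3*y**2 - 16*y + 21; vanishes at y ∈ {3}. (2, 3): f_x = -7 ≠ 0.
  x = 3: f_y(3, y) = 3*y**2 - 16*y + 21; vanishes at y ∈ {3}. (3, 3): f_x = 0, f = 0 — SINGULAR.
  x = 4: f_y(4, y) = 3*y**2 - 16*y + 21; vanishes at y ∈ {3}. (4, 3): f_x = -11 ≠ 0.
Only singular point on the grid: (3, 3).
Classify: substitute x = 3 + u, y = 3 + v and expand: f = -3*u**3 - u**2 + v**3 + v**2.
No constant or linear terms (consistent with a singular point). Quadratic part: -u**2 + v**2. Cubic part: -3*u**3 + v**3.
The quadratic part v**2 - u**2 = (v − u)(v + u) splits into two distinct linear factors, so there are two distinct tangent lines y − 3 = ±(x − 3) — this is a node (ordinary double point).
Classification: node.


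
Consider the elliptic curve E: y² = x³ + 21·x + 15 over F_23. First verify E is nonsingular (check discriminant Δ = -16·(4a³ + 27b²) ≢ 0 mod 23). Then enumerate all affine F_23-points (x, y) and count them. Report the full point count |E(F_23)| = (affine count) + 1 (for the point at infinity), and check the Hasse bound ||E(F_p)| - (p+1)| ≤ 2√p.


Affine points = {(3, 6), (3, 17), (4, 5), (4, 18), (6, 9), (6, 14), (9, 6), (9, 17), (10, 11), (10, 12), (11, 6), (11, 17), (13, 1), (13, 22), (15, 5), (15, 18), (16, 10), (16, 13), (17, 8), (17, 15), (22, 4), (22, 19)}; affine count = 22; |E(F_23)| = 23.

Discriminant check: Δ ∝ 4a³ + 27b² = 4·21³ + 27·15² = 4·9261 + 27·225 ≡ 17 (mod 23). Nonzero ⇒ E is nonsingular.
For each x ∈ F_23, compute rhs = x³ + 21·x + 15 mod 23, then count y ∈ F_23 with y² ≡ rhs.
  x = 0: rhs = 15, matching y values: none (0 points).
  x = 1: rhs = 14, matching y values: none (0 points).
  x = 2: rhs = 19, matching y values: none (0 points).
  x = 3: rhs = 13, matching y values: 6, 17 (2 points).
  x = 4: rhs = 2, matching y values: 5, 18 (2 points).
  x = 5: rhs = 15, matching y values: none (0 points).
  x = 6: rhs = 12, matching y values: 9, 14 (2 points).
  x = 7: rhs = 22, matching y values: none (0 points).
  x = 8: rhs = 5, matching y values: none (0 points).
  x = 9: rhs = 13, matching y values: 6, 17 (2 points).
  x = 10: rhs = 6, matching y values: 11, 12 (2 points).
  x = 11: rhs = 13, matching y values: 6, 17 (2 points).
  x = 12: rhs = 17, matching y values: none (0 points).
  x = 13: rhs = 1, matching y values: 1, 22 (2 points).
  x = 14: rhs = 17, matching y values: none (0 points).
  x = 15: rhs = 2, matching y values: 5, 18 (2 points).
  x = 16: rhs = 8, matching y values: 10, 13 (2 points).
  x = 17: rhs = 18, matching y values: 8, 15 (2 points).
  x = 18: rhs = 15, matching y values: none (0 points).
  x = 19: rhs = 5, matching y values: none (0 points).
  x = 20: rhs = 17, matching y values: none (0 points).
  x = 21: rhs = 11, matching y values: none (0 points).
  x = 22: rhs = 16, matching y values: 4, 19 (2 points).
Total affine count: 22.
Full point count |E(F_23)| = 22 + 1 = 23.
Hasse bound: |23 − (23+1)| = |-1| = 1 ≤ 2√23 ≈ 9.5917 ✓.


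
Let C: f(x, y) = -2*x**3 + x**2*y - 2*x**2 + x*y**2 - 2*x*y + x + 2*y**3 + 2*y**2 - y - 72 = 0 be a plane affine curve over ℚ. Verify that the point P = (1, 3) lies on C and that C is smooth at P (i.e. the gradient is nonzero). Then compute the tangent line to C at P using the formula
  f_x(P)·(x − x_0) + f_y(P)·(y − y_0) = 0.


Tangent line at P: 70*y - 210 = 0.

Step 1: f(1, 3) = 0, so P lies on C.
Step 2: partial derivatives
  f_x(x, y) = -6*x**2 + 2*x*y - 4*x + y**2 - 2*y + 1, f_y(x, y) = x**2 + 2*x*y - 2*x + 6*y**2 + 4*y - 1.
  f_x(P) = 0, f_y(P) = 70 (gradient nonzero, so P is smooth).
Step 3: tangent line at P: 0·(x − 1) + 70·(y − 3) = 0.
Expanding: 70*y - 210 = 0.


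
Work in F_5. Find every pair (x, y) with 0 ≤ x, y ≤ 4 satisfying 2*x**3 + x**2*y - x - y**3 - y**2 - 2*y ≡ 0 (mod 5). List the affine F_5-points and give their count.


Affine F_5-points: {(0, 0), (4, 2), (4, 3), (4, 4)}; count = 4.

For each of the 25 pairs (x, y) ∈ F_5², evaluate f(x, y) mod 5. Record the zeros.
  x = 0: [0↦0, 1↦1, 2↦4, 3↦3, 4↦2]  zeros at y ∈ {0}
  x = 1: [0↦1, 1↦3, 2↦2, 3↦2, 4↦2]  zeros at y ∈ ∅
  x = 2: [0↦4, 1↦4, 2↦1, 3↦4, 4↦2]  zeros at y ∈ ∅
  x = 3: [0↦1, 1↦1, 2↦3, 3↦1, 4↦4]  zeros at y ∈ ∅
  x = 4: [0↦4, 1↦1, 2↦0, 3↦0, 4↦0]  zeros at y ∈ {2, 3, 4}
Collecting zeros: affine points = {(0, 0), (4, 2), (4, 3), (4, 4)}.
Total count |C(F_5)_aff| = 4.


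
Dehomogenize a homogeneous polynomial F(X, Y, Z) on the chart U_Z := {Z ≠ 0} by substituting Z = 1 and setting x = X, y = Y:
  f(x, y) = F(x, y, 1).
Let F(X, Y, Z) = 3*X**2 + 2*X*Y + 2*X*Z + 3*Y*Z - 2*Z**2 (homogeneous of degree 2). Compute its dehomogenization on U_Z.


f(x, y) = 3*x**2 + 2*x*y + 2*x + 3*y - 2

On U_Z we set Z = 1. Each monomial c·X^i·Y^j·Z^k in F becomes c·x^i·y^j·1^k = c·x^i·y^j.
Substituting Z = 1: F(X, Y, 1) = 3*x**2 + 2*x*y + 2*x + 3*y - 2.
Note: deg(f) ≤ deg(F) = 2; strict inequality happens when F is divisible by Z (lost terms).


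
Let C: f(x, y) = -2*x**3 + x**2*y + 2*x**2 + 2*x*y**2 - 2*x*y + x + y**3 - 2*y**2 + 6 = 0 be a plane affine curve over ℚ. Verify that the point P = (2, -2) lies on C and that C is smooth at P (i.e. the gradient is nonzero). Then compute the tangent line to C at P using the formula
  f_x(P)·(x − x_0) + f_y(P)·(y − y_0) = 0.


Tangent line at P: -11*x + 4*y + 30 = 0.

Step 1: f(2, -2) = 0, so P lies on C.
Step 2: partial derivatives
  f_x(x, y) = -6*x**2 + 2*x*y + 4*x + 2*y**2 - 2*y + 1, f_y(x, y) = x**2 + 4*x*y - 2*x + 3*y**2 - 4*y.
  f_x(P) = -11, f_y(P) = 4 (gradient nonzero, so P is smooth).
Step 3: tangent line at P: -11·(x − 2) + 4·(y − -2) = 0.
Expanding: -11*x + 4*y + 30 = 0.


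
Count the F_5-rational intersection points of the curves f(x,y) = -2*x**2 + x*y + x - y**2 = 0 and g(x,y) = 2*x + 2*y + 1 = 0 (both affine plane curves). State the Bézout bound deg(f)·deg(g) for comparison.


Common zeros: {(4, 3)}; count = 1; Bézout bound = 2.

deg(f) = 2, deg(g) = 1, so Bézout bound = 2.
Scan x ∈ F_5. For each x, list the y ∈ F_5 with f(x, y) ≡ 0 and those with g(x, y) ≡ 0 (mod 5); the common zeros in that column are the intersection.
  x = 0: f ≡ 0 at y ∈ {0}; g ≡ 0 at y ∈ {2}; common: ∅.
  x = 1: f ≡ 0 at y ∈ ∅; g ≡ 0 at y ∈ {1}; common: ∅.
  x = 2: f ≡ 0 at y ∈ {1}; g ≡ 0 at y ∈ {0}; common: ∅.
  x = 3: f ≡ 0 at y ∈ {0, 3}; g ≡ 0 at y ∈ {4}; common: ∅.
  x = 4: f ≡ 0 at y ∈ {1, 3}; g ≡ 0 at y ∈ {3}; common: {3}.
Collecting: common zeros = {(4, 3)}, so the count is 1.
Comparison with the Bézout bound: 1 ≤ 2 = deg(f)·deg(g), as expected for curves with no common component (the affine F_5-count falls short of the bound because intersections may lie at infinity, over extension fields, or carry multiplicity).


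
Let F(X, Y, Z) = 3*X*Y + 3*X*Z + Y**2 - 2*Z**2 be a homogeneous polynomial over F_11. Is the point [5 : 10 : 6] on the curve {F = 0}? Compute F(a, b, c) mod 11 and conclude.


F(5,10,6) ≡ 4 (mod 11); P is NOT on the curve.

Evaluate F(5, 10, 6) term-by-term (mod 11).
  3*X*Y ↦ 3·5·10·1 = 150
  3*X*Z ↦ 3·5·1·6 = 90
  Y**2 ↦ 1·1·100·1 = 100
  -2*Z**2 ↦ -2·1·1·36 = -72
Sum: F(5, 10, 6) = (150) + (90) + (100) + (-72) = 268.
Reducing mod 11: 268 ≡ 4 (mod 11).
Since F(a, b, c) ≡ 4 ≠ 0 (mod 11), P does NOT lie on the curve.


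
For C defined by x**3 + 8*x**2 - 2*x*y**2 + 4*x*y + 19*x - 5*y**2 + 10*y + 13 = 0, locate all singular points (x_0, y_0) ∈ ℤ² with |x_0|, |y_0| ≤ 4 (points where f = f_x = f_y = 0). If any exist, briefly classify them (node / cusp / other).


Singular points: {(-3, 1)}; classification: node.

Compute partial derivatives:
  f_x = 3*x**2 + 16*x - 2*y**2 + 4*y + 19.
  f_y = -4*x*y + 4*x - 10*y + 10.
Scan x_0 ∈ {−4, ..., 4}. For each x_0, f_y(x_0, y) is a polynomial in y; find its integer roots y ∈ {−4, ..., 4}, then test f_x and f at those candidates.
  x = -4: f_y(-4, y) = 6*y - 6; vanishes at y ∈ {1}. (-4, 1): f_x = 5 ≠ 0.
  x = -3: f_y(-3, y) = 2*y - 2; vanishes at y ∈ {1}. (-3, 1): f_x = 0, f = 0 — SINGULAR.
  x = -2: f_y(-2, y) = 2 - 2*y; vanishes at y ∈ {1}. (-2, 1): f_x = 1 ≠ 0.
  x = -1: f_y(-1, y) = 6 - 6*y; vanishes at y ∈ {1}. (-1, 1): f_x = 8 ≠ 0.
  x = 0: f_y(0, y) = 10 - 10*y; vanishes at y ∈ {1}. (0, 1): f_x = 21 ≠ 0.
  x = 1: f_y(1, y) = 14 - 14*y; vanishes at y ∈ {1}. (1, 1): f_x = 40 ≠ 0.
  x = 2: f_y(2, y) = 18 - 18*y; vanishes at y ∈ {1}. (2, 1): f_x = 65 ≠ 0.
  x = 3: f_y(3, y) = 22 - 22*y; vanishes at y ∈ {1}. (3, 1): f_x = 96 ≠ 0.
  x = 4: f_y(4, y) = 26 - 26*y; vanishes at y ∈ {1}. (4, 1): f_x = 133 ≠ 0.
Only singular point on the grid: (-3, 1).
Classify: substitute x = -3 + u, y = 1 + v and expand: f = u**3 - u**2 - 2*u*v**2 + v**2.
No constant or linear terms (consistent with a singular point). Quadratic part: -u**2 + v**2. Cubic part: u**3 - 2*u*v**2.
The quadratic part v**2 - u**2 = (v − u)(v + u) splits into two distinct linear factors, so there are two distinct tangent lines y − 1 = ±(x − -3) — this is a node (ordinary double point).
Classification: node.


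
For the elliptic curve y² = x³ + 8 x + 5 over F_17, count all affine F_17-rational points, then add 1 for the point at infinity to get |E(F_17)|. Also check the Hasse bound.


Affine points = {(4, 4), (4, 13), (5, 0), (7, 8), (7, 9), (11, 8), (11, 9), (15, 7), (15, 10), (16, 8), (16, 9)}; affine count = 11; |E(F_17)| = 12.

Discriminant check: Δ ∝ 4a³ + 27b² = 4·8³ + 27·5² = 4·512 + 27·25 ≡ 3 (mod 17). Nonzero ⇒ E is nonsingular.
For each x ∈ F_17, compute rhs = x³ + 8·x + 5 mod 17, then count y ∈ F_17 with y² ≡ rhs.
  x = 0: rhs = 5, matching y values: none (0 points).
  x = 1: rhs = 14, matching y values: none (0 points).
  x = 2: rhs = 12, matching y values: none (0 points).
  x = 3: rhs = 5, matching y values: none (0 points).
  x = 4: rhs = 16, matching y values: 4, 13 (2 points).
  x = 5: rhs = 0, matching y values: 0 (1 points).
  x = 6: rhs = 14, matching y values: none (0 points).
  x = 7: rhs = 13, matching y values: 8, 9 (2 points).
  x = 8: rhs = 3, matching y values: none (0 points).
  x = 9: rhs = 7, matching y values: none (0 points).
  x = 10: rhs = 14, matching y values: none (0 points).
  x = 11: rhs = 13, matching y values: 8, 9 (2 points).
  x = 12: rhs = 10, matching y values: none (0 points).
  x = 13: rhs = 11, matching y values: none (0 points).
  x = 14: rhs = 5, matching y values: none (0 points).
  x = 15: rhs = 15, matching y values: 7, 10 (2 points).
  x = 16: rhs = 13, matching y values: 8, 9 (2 points).
Total affine count: 11.
Full point count |E(F_17)| = 11 + 1 = 12.
Hasse bound: |12 − (17+1)| = |-6| = 6 ≤ 2√17 ≈ 8.2462 ✓.


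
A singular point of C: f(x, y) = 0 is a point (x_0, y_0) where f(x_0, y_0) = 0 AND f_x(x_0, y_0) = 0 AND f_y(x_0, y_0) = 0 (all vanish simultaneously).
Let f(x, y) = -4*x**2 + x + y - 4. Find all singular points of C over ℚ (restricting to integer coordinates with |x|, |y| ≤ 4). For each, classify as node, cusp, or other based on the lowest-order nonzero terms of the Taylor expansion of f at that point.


No singular points in the scanned grid; C is smooth there.

Compute partial derivatives:
  f_x = 1 - 8*x.
  f_y = 1.
f_y = 1 is a nonzero constant, so f_y never vanishes: no point (x, y) can satisfy f = f_x = f_y = 0. In particular no (x, y) ∈ {−4, ..., 4}² is singular; the curve is smooth.


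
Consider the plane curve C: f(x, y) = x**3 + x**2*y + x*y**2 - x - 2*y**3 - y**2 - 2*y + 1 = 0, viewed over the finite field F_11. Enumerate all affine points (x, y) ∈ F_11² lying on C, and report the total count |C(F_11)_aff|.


Affine F_11-points: {(0, 7), (2, 7), (3, 10), (4, 5), (5, 0), (8, 1), (8, 4), (10, 9)}; count = 8.

For each of the 121 pairs (x, y) ∈ F_11², evaluate f(x, y) mod 11. Record the zeros.
  x = 0: [0↦1, 1↦7, 2↦10, 3↦9, 4↦3, 5↦2, 6↦5, 7↦0, 8↦8, 9↦6, 10↦4]  zeros at y ∈ {7}
  x = 1: [0↦1, 1↦9, 2↦5, 3↦10, 4↦1, 5↦10, 6↦3, 7↦1, 8↦3, 9↦8, 10↦4]  zeros at y ∈ ∅
  x = 2: [0↦7, 1↦8, 2↦10, 3↦1, 4↦2, 5↦1, 6↦8, 7↦0, 8↦9, 9↦1, 10↦8]  zeros at y ∈ {7}
  x = 3: [0↦3, 1↦10, 2↦9, 3↦10, 4↦1, 5↦3, 6↦4, 7↦3, 8↦10, 9↦2, 10↦0]  zeros at y ∈ {10}
  x = 4: [0↦6, 1↦10, 2↦8, 3↦10, 4↦4, 5↦0, 6↦8, 7↦5, 8↦1, 9↦6, 10↦8]  zeros at y ∈ {5}
  x = 5: [0↦0, 1↦3, 2↦2, 3↦7, 4↦6, 5↦9, 6↦4, 7↦1, 8↦10, 9↦8, 10↦5]  zeros at y ∈ {0}
  x = 6: [0↦2, 1↦6, 2↦8, 3↦7, 4↦2, 5↦3, 6↦9, 7↦8, 8↦10, 9↦3, 10↦8]  zeros at y ∈ ∅
  x = 7: [0↦7, 1↦3, 2↦10, 3↦5, 4↦9, 5↦10, 6↦7, 7↦10, 8↦7, 9↦8, 10↦1]  zeros at y ∈ ∅
  x = 8: [0↦10, 1↦0, 2↦3, 3↦7, 4↦0, 5↦3, 6↦4, 7↦2, 8↦7, 9↦7, 10↦1]  zeros at y ∈ {1, 4}
  x = 9: [0↦6, 1↦3, 2↦4, 3↦8, 4↦3, 5↦10, 6↦6, 7↦1, 8↦5, 9↦6, 10↦3]  zeros at y ∈ ∅
  x = 10: [0↦1, 1↦7, 2↦8, 3↦3, 4↦2, 5↦4, 6↦8, 7↦2, 8↦7, 9↦0, 10↦2]  zeros at y ∈ {9}
Collecting zeros: affine points = {(0, 7), (2, 7), (3, 10), (4, 5), (5, 0), (8, 1), (8, 4), (10, 9)}.
Total count |C(F_11)_aff| = 8.


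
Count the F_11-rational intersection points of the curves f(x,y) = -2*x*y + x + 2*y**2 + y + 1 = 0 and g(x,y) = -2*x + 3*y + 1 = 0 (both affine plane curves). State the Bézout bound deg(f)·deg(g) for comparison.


Common zeros: {(3, 9)}; count = 1; Bézout bound = 2.

deg(f) = 2, deg(g) = 1, so Bézout bound = 2.
Scan x ∈ F_11. For each x, list the y ∈ F_11 with f(x, y) ≡ 0 and those with g(x, y) ≡ 0 (mod 11); the common zeros in that column are the intersection.
  x = 0: f ≡ 0 at y ∈ {2, 3}; g ≡ 0 at y ∈ {7}; common: ∅.
  x = 1: f ≡ 0 at y ∈ ∅; g ≡ 0 at y ∈ {4}; common: ∅.
  x = 2: f ≡ 0 at y ∈ ∅; g ≡ 0 at y ∈ {1}; common: ∅.
  x = 3: f ≡ 0 at y ∈ {9, 10}; g ≡ 0 at y ∈ {9}; common: {9}.
  x = 4: f ≡ 0 at y ∈ {1, 8}; g ≡ 0 at y ∈ {6}; common: ∅.
  x = 5: f ≡ 0 at y ∈ {5}; g ≡ 0 at y ∈ {3}; common: ∅.
  x = 6: f ≡ 0 at y ∈ ∅; g ≡ 0 at y ∈ {0}; common: ∅.
  x = 7: f ≡ 0 at y ∈ ∅; g ≡ 0 at y ∈ {8}; common: ∅.
  x = 8: f ≡ 0 at y ∈ ∅; g ≡ 0 at y ∈ {5}; common: ∅.
  x = 9: f ≡ 0 at y ∈ {7}; g ≡ 0 at y ∈ {2}; common: ∅.
  x = 10: f ≡ 0 at y ∈ {0, 4}; g ≡ 0 at y ∈ {10}; common: ∅.
Collecting: common zeros = {(3, 9)}, so the count is 1.
Comparison with the Bézout bound: 1 ≤ 2 = deg(f)·deg(g), as expected for curves with no common component (the affine F_11-count falls short of the bound because intersections may lie at infinity, over extension fields, or carry multiplicity).


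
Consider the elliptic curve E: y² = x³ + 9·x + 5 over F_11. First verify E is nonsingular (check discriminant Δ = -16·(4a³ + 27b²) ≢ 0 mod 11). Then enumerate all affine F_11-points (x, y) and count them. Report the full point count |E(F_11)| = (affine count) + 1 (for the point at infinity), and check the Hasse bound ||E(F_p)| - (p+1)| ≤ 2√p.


Affine points = {(0, 4), (0, 7), (1, 2), (1, 9), (2, 3), (2, 8), (3, 2), (3, 9), (6, 0), (7, 2), (7, 9), (9, 1), (9, 10)}; affine count = 13; |E(F_11)| = 14.

Discriminant check: Δ ∝ 4a³ + 27b² = 4·9³ + 27·5² = 4·729 + 27·25 ≡ 5 (mod 11). Nonzero ⇒ E is nonsingular.
For each x ∈ F_11, compute rhs = x³ + 9·x + 5 mod 11, then count y ∈ F_11 with y² ≡ rhs.
  x = 0: rhs = 5, matching y values: 4, 7 (2 points).
  x = 1: rhs = 4, matching y values: 2, 9 (2 points).
  x = 2: rhs = 9, matching y values: 3, 8 (2 points).
  x = 3: rhs = 4, matching y values: 2, 9 (2 points).
  x = 4: rhs = 6, matching y values: none (0 points).
  x = 5: rhs = 10, matching y values: none (0 points).
  x = 6: rhs = 0, matching y values: 0 (1 points).
  x = 7: rhs = 4, matching y values: 2, 9 (2 points).
  x = 8: rhs = 6, matching y values: none (0 points).
  x = 9: rhs = 1, matching y values: 1, 10 (2 points).
  x = 10: rhs = 6, matching y values: none (0 points).
Total affine count: 13.
Full point count |E(F_11)| = 13 + 1 = 14.
Hasse bound: |14 − (11+1)| = |2| = 2 ≤ 2√11 ≈ 6.6332 ✓.
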